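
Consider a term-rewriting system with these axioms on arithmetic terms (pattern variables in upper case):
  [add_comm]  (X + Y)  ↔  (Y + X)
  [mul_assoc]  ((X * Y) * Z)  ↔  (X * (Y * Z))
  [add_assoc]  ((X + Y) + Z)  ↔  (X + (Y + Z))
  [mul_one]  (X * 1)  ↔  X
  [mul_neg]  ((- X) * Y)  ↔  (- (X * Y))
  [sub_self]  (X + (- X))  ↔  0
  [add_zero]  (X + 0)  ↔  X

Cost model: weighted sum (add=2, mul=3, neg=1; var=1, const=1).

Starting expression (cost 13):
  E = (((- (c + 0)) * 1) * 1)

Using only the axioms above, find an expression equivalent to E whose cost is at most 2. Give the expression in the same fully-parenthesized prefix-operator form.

(- c)   [cost 2]

1. [add_zero →] (c + 0)  →  c;  E = (((- c) * 1) * 1)
2. [mul_one →] (((- c) * 1) * 1)  →  ((- c) * 1)
3. [mul_one →] ((- c) * 1)  →  (- c);  cost 2 ≤ 2, done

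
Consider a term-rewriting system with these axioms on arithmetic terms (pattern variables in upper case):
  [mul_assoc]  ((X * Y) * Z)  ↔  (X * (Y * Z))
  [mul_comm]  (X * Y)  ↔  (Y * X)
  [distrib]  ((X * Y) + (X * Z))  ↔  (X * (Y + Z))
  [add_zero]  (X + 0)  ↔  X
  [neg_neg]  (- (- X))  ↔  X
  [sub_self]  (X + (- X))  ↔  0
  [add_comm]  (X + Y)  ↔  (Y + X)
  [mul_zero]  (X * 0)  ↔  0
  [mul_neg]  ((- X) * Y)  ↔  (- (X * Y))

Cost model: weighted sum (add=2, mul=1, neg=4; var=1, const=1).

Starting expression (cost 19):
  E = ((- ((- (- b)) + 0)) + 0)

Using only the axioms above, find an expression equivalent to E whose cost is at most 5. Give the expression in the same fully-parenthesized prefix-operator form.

(- b)   [cost 5]

(1) ((- ((- (- b)) + 0)) + 0)  =[add_zero →]=  (- ((- (- b)) + 0))
(2) ((- (- b)) + 0)  =[add_zero →]=  (- (- b))    ⊢ (- (- (- b)))
(3) (- (- b))  =[neg_neg →]=  b    ⊢ cost 5, within 5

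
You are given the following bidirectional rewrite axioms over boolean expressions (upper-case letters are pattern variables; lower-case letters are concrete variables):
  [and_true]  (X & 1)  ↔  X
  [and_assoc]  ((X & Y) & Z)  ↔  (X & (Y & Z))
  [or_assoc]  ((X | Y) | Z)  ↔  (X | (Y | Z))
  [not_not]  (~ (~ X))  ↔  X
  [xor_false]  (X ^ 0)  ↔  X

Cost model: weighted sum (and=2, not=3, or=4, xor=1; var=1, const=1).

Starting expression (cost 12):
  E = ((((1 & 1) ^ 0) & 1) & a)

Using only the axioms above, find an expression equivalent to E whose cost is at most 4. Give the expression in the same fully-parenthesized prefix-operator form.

(1 & a)   [cost 4]

(1) (1 & 1)  =[and_true →]=  1    ⊢ (((1 ^ 0) & 1) & a)
(2) (1 ^ 0)  =[xor_false →]=  1    ⊢ ((1 & 1) & a)
(3) (1 & 1)  =[and_true →]=  1    ⊢ cost 4, within 4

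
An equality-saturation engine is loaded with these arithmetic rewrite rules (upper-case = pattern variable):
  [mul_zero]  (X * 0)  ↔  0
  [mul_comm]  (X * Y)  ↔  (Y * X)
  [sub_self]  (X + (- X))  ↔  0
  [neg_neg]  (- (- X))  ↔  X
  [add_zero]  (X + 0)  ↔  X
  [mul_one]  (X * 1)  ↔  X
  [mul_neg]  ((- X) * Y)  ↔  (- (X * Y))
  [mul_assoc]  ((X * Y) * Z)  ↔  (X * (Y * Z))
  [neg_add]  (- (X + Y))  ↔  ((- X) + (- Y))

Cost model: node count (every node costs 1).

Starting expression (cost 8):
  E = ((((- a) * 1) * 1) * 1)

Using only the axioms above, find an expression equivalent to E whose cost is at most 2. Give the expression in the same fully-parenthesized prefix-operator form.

(- a)   [cost 2]

step 1: mul_one (→) rewrites ((((- a) * 1) * 1) * 1) into (((- a) * 1) * 1)
step 2: mul_one (→) rewrites ((- a) * 1) into (- a), now ((- a) * 1)
step 3: mul_one (→) rewrites ((- a) * 1) into (- a), reaching cost 2 (bound 2)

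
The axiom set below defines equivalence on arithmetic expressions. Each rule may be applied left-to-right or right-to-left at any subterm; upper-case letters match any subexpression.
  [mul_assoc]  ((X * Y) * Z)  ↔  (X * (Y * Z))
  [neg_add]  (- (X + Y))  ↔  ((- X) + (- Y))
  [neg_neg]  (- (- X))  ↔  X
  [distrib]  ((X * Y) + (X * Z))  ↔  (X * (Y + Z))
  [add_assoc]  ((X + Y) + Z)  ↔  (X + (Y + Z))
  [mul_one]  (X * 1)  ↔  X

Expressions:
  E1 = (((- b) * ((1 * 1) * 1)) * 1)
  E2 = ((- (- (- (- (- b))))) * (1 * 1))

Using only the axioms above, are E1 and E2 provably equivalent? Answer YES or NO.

1. [mul_one →] (1 * 1)  →  1;  E1 = (((- b) * (1 * 1)) * 1)
2. [mul_one →] (1 * 1)  →  1;  E1 = (((- b) * 1) * 1)
3. [mul_one →] (((- b) * 1) * 1)  →  ((- b) * 1)
4. [neg_neg ←] (- b)  →  (- (- (- b)));  E1 = ((- (- (- b))) * 1)
5. [neg_neg ←] b  →  (- (- b));  E1 = ((- (- (- (- (- b))))) * 1)
6. [mul_one ←] 1  →  (1 * 1);  this is E2

YES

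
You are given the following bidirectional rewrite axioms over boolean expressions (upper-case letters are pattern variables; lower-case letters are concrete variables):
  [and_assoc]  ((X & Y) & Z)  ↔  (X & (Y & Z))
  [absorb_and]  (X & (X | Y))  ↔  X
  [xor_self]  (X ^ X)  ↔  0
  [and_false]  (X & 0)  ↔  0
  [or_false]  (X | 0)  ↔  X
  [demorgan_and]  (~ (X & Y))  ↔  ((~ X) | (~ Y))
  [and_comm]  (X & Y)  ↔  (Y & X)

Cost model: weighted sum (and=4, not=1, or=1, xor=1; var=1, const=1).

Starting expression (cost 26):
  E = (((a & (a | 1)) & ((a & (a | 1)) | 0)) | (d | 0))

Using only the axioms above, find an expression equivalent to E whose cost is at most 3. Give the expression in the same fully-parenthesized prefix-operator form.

step 1: absorb_and (→) rewrites ((a & (a | 1)) & ((a & (a | 1)) | 0)) into (a & (a | 1)), now ((a & (a | 1)) | (d | 0))
step 2: or_false (→) rewrites (d | 0) into d, now ((a & (a | 1)) | d)
step 3: absorb_and (→) rewrites (a & (a | 1)) into a, reaching cost 3 (bound 3)

(a | d)   [cost 3]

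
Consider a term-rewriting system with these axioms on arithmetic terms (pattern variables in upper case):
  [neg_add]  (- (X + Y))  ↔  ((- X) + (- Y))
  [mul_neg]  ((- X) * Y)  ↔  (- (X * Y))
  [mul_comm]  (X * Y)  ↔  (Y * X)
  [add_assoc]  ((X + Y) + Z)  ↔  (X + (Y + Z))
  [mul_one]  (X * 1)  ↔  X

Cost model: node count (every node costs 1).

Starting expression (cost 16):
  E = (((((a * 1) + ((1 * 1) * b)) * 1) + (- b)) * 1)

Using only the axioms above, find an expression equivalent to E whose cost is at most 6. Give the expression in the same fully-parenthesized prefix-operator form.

((a + b) + (- b))   [cost 6]

1. [mul_one →] (((a * 1) + ((1 * 1) * b)) * 1)  →  ((a * 1) + ((1 * 1) * b));  E = ((((a * 1) + ((1 * 1) * b)) + (- b)) * 1)
2. [mul_comm →] ((1 * 1) * b)  →  (b * (1 * 1));  E = ((((a * 1) + (b * (1 * 1))) + (- b)) * 1)
3. [mul_one →] (a * 1)  →  a;  E = (((a + (b * (1 * 1))) + (- b)) * 1)
4. [mul_one →] (((a + (b * (1 * 1))) + (- b)) * 1)  →  ((a + (b * (1 * 1))) + (- b))
5. [mul_one →] (1 * 1)  →  1;  E = ((a + (b * 1)) + (- b))
6. [mul_one →] (b * 1)  →  b;  cost 6 ≤ 6, done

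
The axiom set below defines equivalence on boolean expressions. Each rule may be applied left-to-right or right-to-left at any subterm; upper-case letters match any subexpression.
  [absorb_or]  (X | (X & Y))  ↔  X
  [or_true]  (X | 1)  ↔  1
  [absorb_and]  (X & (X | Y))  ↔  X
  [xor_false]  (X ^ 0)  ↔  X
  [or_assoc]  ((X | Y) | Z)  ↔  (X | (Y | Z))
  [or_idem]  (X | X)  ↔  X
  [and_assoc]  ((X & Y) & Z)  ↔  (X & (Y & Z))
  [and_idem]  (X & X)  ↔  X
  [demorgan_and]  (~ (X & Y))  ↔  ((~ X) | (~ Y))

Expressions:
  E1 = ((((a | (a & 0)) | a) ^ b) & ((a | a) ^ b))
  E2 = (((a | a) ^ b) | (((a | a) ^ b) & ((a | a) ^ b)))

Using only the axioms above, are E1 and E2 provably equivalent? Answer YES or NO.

step 1: absorb_or (→) rewrites (a | (a & 0)) into a, now (((a | a) ^ b) & ((a | a) ^ b))
step 2: and_idem (→) rewrites (((a | a) ^ b) & ((a | a) ^ b)) into ((a | a) ^ b)
step 3: or_idem (←) rewrites ((a | a) ^ b) into (((a | a) ^ b) | ((a | a) ^ b))
step 4: and_idem (←) rewrites ((a | a) ^ b) into (((a | a) ^ b) & ((a | a) ^ b)), which is E2

YES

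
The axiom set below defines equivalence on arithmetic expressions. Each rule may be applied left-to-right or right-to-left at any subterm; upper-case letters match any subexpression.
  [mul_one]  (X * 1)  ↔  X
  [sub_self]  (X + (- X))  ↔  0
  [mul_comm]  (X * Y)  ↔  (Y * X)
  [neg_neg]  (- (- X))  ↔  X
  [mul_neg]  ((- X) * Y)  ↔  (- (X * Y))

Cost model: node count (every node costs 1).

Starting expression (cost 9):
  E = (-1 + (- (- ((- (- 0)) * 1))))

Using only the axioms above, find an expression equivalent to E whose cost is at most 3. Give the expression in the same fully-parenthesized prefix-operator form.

(1) (- (- 0))  =[neg_neg →]=  0    ⊢ (-1 + (- (- (0 * 1))))
(2) (0 * 1)  =[mul_one →]=  0    ⊢ (-1 + (- (- 0)))
(3) (- (- 0))  =[neg_neg →]=  0    ⊢ cost 3, within 3

(-1 + 0)   [cost 3]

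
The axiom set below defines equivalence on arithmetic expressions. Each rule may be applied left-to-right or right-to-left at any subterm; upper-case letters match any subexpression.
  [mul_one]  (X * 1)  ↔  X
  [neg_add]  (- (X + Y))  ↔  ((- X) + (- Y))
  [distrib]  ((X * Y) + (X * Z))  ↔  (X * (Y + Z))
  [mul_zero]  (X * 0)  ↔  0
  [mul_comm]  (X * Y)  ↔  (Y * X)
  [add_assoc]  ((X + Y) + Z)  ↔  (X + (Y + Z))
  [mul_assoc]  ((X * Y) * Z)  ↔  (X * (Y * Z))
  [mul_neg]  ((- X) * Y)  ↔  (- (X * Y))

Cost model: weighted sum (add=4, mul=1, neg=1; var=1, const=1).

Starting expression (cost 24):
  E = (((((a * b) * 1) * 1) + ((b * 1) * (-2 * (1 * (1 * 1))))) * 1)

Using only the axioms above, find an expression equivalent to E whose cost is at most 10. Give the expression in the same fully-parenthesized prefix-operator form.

((a * b) + (b * -2))   [cost 10]

1. [mul_one →] (1 * 1)  →  1;  E = (((((a * b) * 1) * 1) + ((b * 1) * (-2 * (1 * 1)))) * 1)
2. [mul_one →] (1 * 1)  →  1;  E = (((((a * b) * 1) * 1) + ((b * 1) * (-2 * 1))) * 1)
3. [mul_one →] (((a * b) * 1) * 1)  →  ((a * b) * 1);  E = ((((a * b) * 1) + ((b * 1) * (-2 * 1))) * 1)
4. [mul_one →] ((a * b) * 1)  →  (a * b);  E = (((a * b) + ((b * 1) * (-2 * 1))) * 1)
5. [mul_one →] (-2 * 1)  →  -2;  E = (((a * b) + ((b * 1) * -2)) * 1)
6. [mul_one →] (b * 1)  →  b;  E = (((a * b) + (b * -2)) * 1)
7. [mul_one →] (((a * b) + (b * -2)) * 1)  →  ((a * b) + (b * -2));  cost 10 ≤ 10, done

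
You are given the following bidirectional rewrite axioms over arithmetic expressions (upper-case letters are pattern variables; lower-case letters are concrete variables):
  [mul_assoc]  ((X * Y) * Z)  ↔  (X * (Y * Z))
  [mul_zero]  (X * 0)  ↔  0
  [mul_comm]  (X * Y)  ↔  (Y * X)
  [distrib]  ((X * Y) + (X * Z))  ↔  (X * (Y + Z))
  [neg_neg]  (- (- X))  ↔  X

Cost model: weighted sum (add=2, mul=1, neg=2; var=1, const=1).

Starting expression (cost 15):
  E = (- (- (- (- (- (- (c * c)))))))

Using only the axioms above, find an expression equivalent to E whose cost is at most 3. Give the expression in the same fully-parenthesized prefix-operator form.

(c * c)   [cost 3]

1. [neg_neg →] (- (- (- (- (- (- (c * c)))))))  →  (- (- (- (- (c * c)))))
2. [neg_neg →] (- (- (- (- (c * c)))))  →  (- (- (c * c)))
3. [neg_neg →] (- (- (c * c)))  →  (c * c);  cost 3 ≤ 3, done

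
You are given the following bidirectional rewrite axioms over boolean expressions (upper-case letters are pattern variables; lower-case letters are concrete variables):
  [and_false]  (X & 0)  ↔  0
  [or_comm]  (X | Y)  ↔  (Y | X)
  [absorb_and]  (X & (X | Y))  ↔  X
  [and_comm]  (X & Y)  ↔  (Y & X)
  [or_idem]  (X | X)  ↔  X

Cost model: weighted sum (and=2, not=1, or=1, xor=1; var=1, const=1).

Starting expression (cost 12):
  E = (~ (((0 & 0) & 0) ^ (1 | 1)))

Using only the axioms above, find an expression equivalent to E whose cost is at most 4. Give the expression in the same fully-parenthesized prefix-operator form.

(~ (0 ^ 1))   [cost 4]

step 1: and_false (→) rewrites (0 & 0) into 0, now (~ ((0 & 0) ^ (1 | 1)))
step 2: and_false (→) rewrites (0 & 0) into 0, now (~ (0 ^ (1 | 1)))
step 3: or_idem (→) rewrites (1 | 1) into 1, reaching cost 4 (bound 4)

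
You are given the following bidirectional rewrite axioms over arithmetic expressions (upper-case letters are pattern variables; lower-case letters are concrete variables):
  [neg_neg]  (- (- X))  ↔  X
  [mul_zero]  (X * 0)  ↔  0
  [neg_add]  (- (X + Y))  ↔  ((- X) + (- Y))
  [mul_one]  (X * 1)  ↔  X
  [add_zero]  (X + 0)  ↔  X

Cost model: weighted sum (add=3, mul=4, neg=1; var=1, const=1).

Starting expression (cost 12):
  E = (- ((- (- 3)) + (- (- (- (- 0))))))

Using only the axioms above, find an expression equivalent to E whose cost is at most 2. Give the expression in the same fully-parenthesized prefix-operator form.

(1) (- (- (- (- 0))))  =[neg_neg →]=  (- (- 0))    ⊢ (- ((- (- 3)) + (- (- 0))))
(2) (- (- 0))  =[neg_neg →]=  0    ⊢ (- ((- (- 3)) + 0))
(3) ((- (- 3)) + 0)  =[add_zero →]=  (- (- 3))    ⊢ (- (- (- 3)))
(4) (- (- (- 3)))  =[neg_neg →]=  (- 3)    ⊢ cost 2, within 2

(- 3)   [cost 2]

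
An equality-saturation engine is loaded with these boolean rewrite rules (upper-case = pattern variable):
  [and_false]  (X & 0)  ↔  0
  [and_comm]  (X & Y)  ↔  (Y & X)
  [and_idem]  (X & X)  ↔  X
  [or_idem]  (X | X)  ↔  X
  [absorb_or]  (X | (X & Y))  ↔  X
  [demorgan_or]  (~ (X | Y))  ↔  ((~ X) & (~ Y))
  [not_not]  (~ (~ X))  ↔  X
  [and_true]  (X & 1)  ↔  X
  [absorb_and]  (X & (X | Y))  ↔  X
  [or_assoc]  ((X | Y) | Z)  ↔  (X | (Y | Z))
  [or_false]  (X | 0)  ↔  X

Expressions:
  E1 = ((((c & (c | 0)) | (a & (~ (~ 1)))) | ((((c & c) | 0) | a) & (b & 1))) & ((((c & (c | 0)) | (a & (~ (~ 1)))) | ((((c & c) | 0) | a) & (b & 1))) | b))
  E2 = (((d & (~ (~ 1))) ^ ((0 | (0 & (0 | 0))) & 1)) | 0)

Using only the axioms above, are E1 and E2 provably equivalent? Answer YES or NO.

NO

The axioms are sound identities: if E1 ↔* E2 then E1 and E2 evaluate identically under any assignment.
Under a=0, b=0, c=0, d=1: E1 evaluates to 0, E2 to 1. Distinct ⇒ no rewrite sequence connects them.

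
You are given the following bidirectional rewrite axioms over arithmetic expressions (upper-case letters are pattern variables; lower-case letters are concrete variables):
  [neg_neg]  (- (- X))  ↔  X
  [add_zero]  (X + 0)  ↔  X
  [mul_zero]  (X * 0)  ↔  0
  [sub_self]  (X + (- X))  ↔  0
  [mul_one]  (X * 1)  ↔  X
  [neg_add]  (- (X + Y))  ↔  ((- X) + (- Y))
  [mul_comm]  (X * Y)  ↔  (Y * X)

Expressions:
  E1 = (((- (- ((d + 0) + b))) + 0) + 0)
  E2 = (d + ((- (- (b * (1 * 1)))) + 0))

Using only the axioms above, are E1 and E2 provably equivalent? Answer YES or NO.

YES

(1) (d + 0)  =[add_zero →]=  d    ⊢ (((- (- (d + b))) + 0) + 0)
(2) ((- (- (d + b))) + 0)  =[add_zero →]=  (- (- (d + b)))    ⊢ ((- (- (d + b))) + 0)
(3) (- (- (d + b)))  =[neg_neg →]=  (d + b)    ⊢ ((d + b) + 0)
(4) ((d + b) + 0)  =[add_zero →]=  (d + b)
(5) b  =[neg_neg ←]=  (- (- b))    ⊢ (d + (- (- b)))
(6) b  =[mul_one ←]=  (b * 1)    ⊢ (d + (- (- (b * 1))))
(7) (- (- (b * 1)))  =[add_zero ←]=  ((- (- (b * 1))) + 0)    ⊢ (d + ((- (- (b * 1))) + 0))
(8) 1  =[mul_one ←]=  (1 * 1)    ⊢ E2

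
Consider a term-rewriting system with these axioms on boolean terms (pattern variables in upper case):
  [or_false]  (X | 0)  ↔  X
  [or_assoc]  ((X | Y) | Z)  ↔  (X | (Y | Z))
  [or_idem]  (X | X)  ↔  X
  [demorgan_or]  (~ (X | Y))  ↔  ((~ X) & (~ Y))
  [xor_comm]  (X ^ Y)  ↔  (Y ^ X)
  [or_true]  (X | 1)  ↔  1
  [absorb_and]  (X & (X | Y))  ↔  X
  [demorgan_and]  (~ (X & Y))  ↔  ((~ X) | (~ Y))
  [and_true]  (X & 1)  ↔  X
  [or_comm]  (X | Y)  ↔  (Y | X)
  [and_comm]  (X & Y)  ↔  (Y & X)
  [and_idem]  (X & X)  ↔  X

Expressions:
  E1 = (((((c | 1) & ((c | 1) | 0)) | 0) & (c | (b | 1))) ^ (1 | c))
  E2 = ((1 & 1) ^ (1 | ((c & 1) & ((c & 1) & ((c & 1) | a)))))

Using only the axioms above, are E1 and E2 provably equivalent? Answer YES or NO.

step 1: absorb_and (→) rewrites ((c | 1) & ((c | 1) | 0)) into (c | 1), now ((((c | 1) | 0) & (c | (b | 1))) ^ (1 | c))
step 2: or_true (→) rewrites (b | 1) into 1, now ((((c | 1) | 0) & (c | 1)) ^ (1 | c))
step 3: or_false (→) rewrites ((c | 1) | 0) into (c | 1), now (((c | 1) & (c | 1)) ^ (1 | c))
step 4: and_idem (→) rewrites ((c | 1) & (c | 1)) into (c | 1), now ((c | 1) ^ (1 | c))
step 5: or_true (→) rewrites (c | 1) into 1, now (1 ^ (1 | c))
step 6: and_true (←) rewrites c into (c & 1), now (1 ^ (1 | (c & 1)))
step 7: and_idem (←) rewrites 1 into (1 & 1), now ((1 & 1) ^ (1 | (c & 1)))
step 8: and_idem (←) rewrites (c & 1) into ((c & 1) & (c & 1)), now ((1 & 1) ^ (1 | ((c & 1) & (c & 1))))
step 9: absorb_and (←) rewrites (c & 1) into ((c & 1) & ((c & 1) | a)), which is E2

YES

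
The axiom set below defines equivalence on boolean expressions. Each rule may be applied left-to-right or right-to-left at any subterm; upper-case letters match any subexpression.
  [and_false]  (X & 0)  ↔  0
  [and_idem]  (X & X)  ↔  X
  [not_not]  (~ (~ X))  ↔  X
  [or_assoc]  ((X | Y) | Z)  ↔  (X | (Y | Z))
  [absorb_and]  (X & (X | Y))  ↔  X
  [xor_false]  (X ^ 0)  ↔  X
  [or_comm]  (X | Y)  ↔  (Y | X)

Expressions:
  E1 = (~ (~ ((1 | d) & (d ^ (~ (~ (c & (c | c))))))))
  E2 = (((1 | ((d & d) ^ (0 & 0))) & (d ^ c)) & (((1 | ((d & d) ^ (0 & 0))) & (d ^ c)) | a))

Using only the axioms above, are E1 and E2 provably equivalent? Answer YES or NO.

YES

step 1: not_not (→) rewrites (~ (~ (c & (c | c)))) into (c & (c | c)), now (~ (~ ((1 | d) & (d ^ (c & (c | c))))))
step 2: not_not (→) rewrites (~ (~ ((1 | d) & (d ^ (c & (c | c)))))) into ((1 | d) & (d ^ (c & (c | c))))
step 3: absorb_and (→) rewrites (c & (c | c)) into c, now ((1 | d) & (d ^ c))
step 4: xor_false (←) rewrites d into (d ^ 0), now ((1 | (d ^ 0)) & (d ^ c))
step 5: and_idem (←) rewrites d into (d & d), now ((1 | ((d & d) ^ 0)) & (d ^ c))
step 6: and_idem (←) rewrites 0 into (0 & 0), now ((1 | ((d & d) ^ (0 & 0))) & (d ^ c))
step 7: absorb_and (←) rewrites ((1 | ((d & d) ^ (0 & 0))) & (d ^ c)) into (((1 | ((d & d) ^ (0 & 0))) & (d ^ c)) & (((1 | ((d & d) ^ (0 & 0))) & (d ^ c)) | a)), which is E2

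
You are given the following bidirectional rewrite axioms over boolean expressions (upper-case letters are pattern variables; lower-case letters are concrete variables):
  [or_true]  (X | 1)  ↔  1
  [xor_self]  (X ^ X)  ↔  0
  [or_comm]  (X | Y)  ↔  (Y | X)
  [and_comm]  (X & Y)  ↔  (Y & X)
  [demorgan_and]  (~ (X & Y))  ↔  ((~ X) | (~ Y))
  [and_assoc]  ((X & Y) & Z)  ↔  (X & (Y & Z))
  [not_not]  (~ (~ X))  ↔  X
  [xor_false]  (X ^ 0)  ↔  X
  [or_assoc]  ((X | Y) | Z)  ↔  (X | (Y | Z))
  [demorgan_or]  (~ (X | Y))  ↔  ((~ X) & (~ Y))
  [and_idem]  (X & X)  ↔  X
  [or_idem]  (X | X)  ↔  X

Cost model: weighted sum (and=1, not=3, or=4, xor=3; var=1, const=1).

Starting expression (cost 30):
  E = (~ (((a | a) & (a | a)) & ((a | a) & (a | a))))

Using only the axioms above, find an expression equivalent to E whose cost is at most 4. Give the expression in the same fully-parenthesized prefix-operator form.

(~ a)   [cost 4]

step 1: and_idem (→) rewrites (((a | a) & (a | a)) & ((a | a) & (a | a))) into ((a | a) & (a | a)), now (~ ((a | a) & (a | a)))
step 2: and_idem (→) rewrites ((a | a) & (a | a)) into (a | a), now (~ (a | a))
step 3: or_idem (→) rewrites (a | a) into a, reaching cost 4 (bound 4)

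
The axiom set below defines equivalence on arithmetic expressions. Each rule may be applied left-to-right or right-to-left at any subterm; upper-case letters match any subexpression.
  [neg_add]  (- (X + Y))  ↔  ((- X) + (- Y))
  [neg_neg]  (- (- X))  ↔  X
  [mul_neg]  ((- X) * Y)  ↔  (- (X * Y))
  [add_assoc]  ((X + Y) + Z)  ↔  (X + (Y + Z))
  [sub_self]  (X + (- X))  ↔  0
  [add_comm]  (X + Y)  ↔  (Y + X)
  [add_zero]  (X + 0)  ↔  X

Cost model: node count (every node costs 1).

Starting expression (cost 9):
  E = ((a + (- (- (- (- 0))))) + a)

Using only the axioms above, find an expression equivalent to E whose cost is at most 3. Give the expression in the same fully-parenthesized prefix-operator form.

(a + a)   [cost 3]

1. [neg_neg →] (- (- (- 0)))  →  (- 0);  E = ((a + (- (- 0))) + a)
2. [neg_neg →] (- (- 0))  →  0;  E = ((a + 0) + a)
3. [add_zero →] (a + 0)  →  a;  cost 3 ≤ 3, done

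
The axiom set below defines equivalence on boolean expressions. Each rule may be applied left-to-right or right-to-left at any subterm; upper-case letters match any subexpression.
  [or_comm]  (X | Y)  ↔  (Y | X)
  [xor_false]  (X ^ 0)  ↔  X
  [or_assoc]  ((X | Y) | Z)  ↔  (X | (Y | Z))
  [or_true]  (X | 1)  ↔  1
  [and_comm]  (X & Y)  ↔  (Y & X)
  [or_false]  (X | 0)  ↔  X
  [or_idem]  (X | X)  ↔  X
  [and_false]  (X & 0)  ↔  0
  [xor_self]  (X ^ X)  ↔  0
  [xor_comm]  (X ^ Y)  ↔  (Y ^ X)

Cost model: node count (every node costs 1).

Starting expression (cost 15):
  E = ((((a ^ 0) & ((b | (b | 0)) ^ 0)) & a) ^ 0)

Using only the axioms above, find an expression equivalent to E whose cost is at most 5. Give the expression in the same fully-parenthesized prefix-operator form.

((a & b) & a)   [cost 5]

1. [xor_false →] ((((a ^ 0) & ((b | (b | 0)) ^ 0)) & a) ^ 0)  →  (((a ^ 0) & ((b | (b | 0)) ^ 0)) & a)
2. [xor_false →] ((b | (b | 0)) ^ 0)  →  (b | (b | 0));  E = (((a ^ 0) & (b | (b | 0))) & a)
3. [xor_false →] (a ^ 0)  →  a;  E = ((a & (b | (b | 0))) & a)
4. [or_false →] (b | 0)  →  b;  E = ((a & (b | b)) & a)
5. [or_idem →] (b | b)  →  b;  cost 5 ≤ 5, done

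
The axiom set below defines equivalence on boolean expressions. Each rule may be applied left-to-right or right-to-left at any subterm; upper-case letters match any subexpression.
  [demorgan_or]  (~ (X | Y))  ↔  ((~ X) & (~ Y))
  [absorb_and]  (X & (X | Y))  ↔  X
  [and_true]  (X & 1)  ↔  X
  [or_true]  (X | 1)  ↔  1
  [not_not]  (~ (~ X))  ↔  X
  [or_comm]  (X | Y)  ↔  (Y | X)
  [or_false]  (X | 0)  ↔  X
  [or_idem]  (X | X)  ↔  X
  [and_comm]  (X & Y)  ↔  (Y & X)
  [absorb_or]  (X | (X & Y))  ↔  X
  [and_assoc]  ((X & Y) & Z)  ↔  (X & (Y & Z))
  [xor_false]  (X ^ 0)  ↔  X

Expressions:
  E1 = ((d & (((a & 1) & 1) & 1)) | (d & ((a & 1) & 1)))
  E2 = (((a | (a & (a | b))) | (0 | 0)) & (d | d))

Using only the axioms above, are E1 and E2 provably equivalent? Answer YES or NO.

(1) (a & 1)  =[and_true →]=  a    ⊢ ((d & ((a & 1) & 1)) | (d & ((a & 1) & 1)))
(2) ((d & ((a & 1) & 1)) | (d & ((a & 1) & 1)))  =[or_idem →]=  (d & ((a & 1) & 1))
(3) (a & 1)  =[and_true →]=  a    ⊢ (d & (a & 1))
(4) (a & 1)  =[and_true →]=  a    ⊢ (d & a)
(5) a  =[or_false ←]=  (a | 0)    ⊢ (d & (a | 0))
(6) (d & (a | 0))  =[and_comm →]=  ((a | 0) & d)
(7) 0  =[or_false ←]=  (0 | 0)    ⊢ ((a | (0 | 0)) & d)
(8) d  =[or_idem ←]=  (d | d)    ⊢ ((a | (0 | 0)) & (d | d))
(9) a  =[or_idem ←]=  (a | a)    ⊢ (((a | a) | (0 | 0)) & (d | d))
(10) a  =[absorb_and ←]=  (a & (a | b))    ⊢ E2

YES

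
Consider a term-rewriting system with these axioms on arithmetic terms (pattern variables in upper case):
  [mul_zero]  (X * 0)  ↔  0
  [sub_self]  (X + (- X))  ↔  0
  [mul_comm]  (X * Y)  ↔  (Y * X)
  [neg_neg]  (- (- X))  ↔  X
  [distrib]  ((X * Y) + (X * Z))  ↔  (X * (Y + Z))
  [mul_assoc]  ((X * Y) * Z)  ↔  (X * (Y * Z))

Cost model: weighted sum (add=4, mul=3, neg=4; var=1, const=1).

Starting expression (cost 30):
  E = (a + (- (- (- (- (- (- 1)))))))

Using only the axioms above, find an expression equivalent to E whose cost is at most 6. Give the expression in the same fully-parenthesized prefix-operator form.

step 1: neg_neg (→) rewrites (- (- (- (- 1)))) into (- (- 1)), now (a + (- (- (- (- 1)))))
step 2: neg_neg (→) rewrites (- (- (- (- 1)))) into (- (- 1)), now (a + (- (- 1)))
step 3: neg_neg (→) rewrites (- (- 1)) into 1, reaching cost 6 (bound 6)

(a + 1)   [cost 6]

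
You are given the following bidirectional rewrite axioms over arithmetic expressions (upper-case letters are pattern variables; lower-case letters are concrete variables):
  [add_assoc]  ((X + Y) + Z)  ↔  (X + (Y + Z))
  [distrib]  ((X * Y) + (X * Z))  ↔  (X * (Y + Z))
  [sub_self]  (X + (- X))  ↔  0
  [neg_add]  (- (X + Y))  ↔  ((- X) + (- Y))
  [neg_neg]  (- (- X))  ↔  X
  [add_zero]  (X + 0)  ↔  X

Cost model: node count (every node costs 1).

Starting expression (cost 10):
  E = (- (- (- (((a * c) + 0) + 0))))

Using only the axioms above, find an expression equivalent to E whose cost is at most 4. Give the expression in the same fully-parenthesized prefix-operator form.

step 1: neg_neg (→) rewrites (- (- (((a * c) + 0) + 0))) into (((a * c) + 0) + 0), now (- (((a * c) + 0) + 0))
step 2: add_zero (→) rewrites ((a * c) + 0) into (a * c), now (- ((a * c) + 0))
step 3: add_zero (→) rewrites ((a * c) + 0) into (a * c), reaching cost 4 (bound 4)

(- (a * c))   [cost 4]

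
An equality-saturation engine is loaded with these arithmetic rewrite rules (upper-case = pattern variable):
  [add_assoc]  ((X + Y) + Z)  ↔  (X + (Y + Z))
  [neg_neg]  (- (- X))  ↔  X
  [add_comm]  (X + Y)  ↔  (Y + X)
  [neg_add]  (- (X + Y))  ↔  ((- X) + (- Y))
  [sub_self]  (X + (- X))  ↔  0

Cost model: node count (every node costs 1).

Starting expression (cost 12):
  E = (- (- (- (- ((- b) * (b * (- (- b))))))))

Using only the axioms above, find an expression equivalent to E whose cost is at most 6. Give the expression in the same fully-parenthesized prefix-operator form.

((- b) * (b * b))   [cost 6]

1. [neg_neg →] (- (- (- (- ((- b) * (b * (- (- b))))))))  →  (- (- ((- b) * (b * (- (- b))))))
2. [neg_neg →] (- (- b))  →  b;  E = (- (- ((- b) * (b * b))))
3. [neg_neg →] (- (- ((- b) * (b * b))))  →  ((- b) * (b * b));  cost 6 ≤ 6, done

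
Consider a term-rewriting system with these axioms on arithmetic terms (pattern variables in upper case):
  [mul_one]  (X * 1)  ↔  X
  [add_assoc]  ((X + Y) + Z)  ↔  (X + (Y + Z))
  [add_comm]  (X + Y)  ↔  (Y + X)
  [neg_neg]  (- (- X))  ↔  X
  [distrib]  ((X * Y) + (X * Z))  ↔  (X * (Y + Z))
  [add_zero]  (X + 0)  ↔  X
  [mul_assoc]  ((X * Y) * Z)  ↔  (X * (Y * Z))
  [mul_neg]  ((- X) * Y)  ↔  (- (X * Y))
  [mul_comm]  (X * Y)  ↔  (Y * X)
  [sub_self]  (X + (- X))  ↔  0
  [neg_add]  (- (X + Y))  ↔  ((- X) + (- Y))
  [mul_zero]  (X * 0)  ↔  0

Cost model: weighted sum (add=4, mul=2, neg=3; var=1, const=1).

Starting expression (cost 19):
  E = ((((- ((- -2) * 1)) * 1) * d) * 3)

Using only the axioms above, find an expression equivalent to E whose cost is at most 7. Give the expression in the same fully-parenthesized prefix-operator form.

1. [mul_one →] ((- -2) * 1)  →  (- -2);  E = ((((- (- -2)) * 1) * d) * 3)
2. [mul_one →] ((- (- -2)) * 1)  →  (- (- -2));  E = (((- (- -2)) * d) * 3)
3. [neg_neg →] (- (- -2))  →  -2;  cost 7 ≤ 7, done

((-2 * d) * 3)   [cost 7]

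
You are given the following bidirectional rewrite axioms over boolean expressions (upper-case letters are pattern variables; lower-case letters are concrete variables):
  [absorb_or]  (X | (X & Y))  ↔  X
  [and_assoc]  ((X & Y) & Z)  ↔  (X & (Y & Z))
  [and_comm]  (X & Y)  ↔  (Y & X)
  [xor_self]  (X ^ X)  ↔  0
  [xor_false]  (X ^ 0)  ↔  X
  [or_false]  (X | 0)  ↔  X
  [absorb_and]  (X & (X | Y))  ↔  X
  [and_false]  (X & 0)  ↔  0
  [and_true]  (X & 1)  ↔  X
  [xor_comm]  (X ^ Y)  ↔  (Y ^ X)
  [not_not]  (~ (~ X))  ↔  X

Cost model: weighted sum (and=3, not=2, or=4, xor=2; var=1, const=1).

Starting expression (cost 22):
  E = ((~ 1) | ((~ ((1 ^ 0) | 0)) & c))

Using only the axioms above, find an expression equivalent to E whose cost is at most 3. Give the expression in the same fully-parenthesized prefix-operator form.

(~ 1)   [cost 3]

step 1: xor_false (→) rewrites (1 ^ 0) into 1, now ((~ 1) | ((~ (1 | 0)) & c))
step 2: or_false (→) rewrites (1 | 0) into 1, now ((~ 1) | ((~ 1) & c))
step 3: absorb_or (→) rewrites ((~ 1) | ((~ 1) & c)) into (~ 1), reaching cost 3 (bound 3)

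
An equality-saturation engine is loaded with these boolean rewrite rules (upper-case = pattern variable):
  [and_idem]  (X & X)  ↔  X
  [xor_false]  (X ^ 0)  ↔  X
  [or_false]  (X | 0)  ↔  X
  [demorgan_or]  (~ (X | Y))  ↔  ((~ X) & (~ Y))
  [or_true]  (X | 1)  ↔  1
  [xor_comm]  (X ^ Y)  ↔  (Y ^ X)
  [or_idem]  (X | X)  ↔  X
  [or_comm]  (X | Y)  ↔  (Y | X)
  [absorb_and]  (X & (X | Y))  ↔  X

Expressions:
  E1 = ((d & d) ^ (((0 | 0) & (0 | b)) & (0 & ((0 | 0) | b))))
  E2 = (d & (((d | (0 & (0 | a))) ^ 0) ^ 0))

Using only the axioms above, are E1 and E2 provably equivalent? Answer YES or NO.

YES

step 1: or_false (→) rewrites (0 | 0) into 0, now ((d & d) ^ (((0 | 0) & (0 | b)) & (0 & (0 | b))))
step 2: or_idem (→) rewrites (0 | 0) into 0, now ((d & d) ^ ((0 & (0 | b)) & (0 & (0 | b))))
step 3: and_idem (→) rewrites ((0 & (0 | b)) & (0 & (0 | b))) into (0 & (0 | b)), now ((d & d) ^ (0 & (0 | b)))
step 4: absorb_and (→) rewrites (0 & (0 | b)) into 0, now ((d & d) ^ 0)
step 5: xor_false (→) rewrites ((d & d) ^ 0) into (d & d)
step 6: xor_false (←) rewrites d into (d ^ 0), now (d & (d ^ 0))
step 7: xor_false (←) rewrites d into (d ^ 0), now (d & ((d ^ 0) ^ 0))
step 8: or_false (←) rewrites d into (d | 0), now (d & (((d | 0) ^ 0) ^ 0))
step 9: absorb_and (←) rewrites 0 into (0 & (0 | a)), which is E2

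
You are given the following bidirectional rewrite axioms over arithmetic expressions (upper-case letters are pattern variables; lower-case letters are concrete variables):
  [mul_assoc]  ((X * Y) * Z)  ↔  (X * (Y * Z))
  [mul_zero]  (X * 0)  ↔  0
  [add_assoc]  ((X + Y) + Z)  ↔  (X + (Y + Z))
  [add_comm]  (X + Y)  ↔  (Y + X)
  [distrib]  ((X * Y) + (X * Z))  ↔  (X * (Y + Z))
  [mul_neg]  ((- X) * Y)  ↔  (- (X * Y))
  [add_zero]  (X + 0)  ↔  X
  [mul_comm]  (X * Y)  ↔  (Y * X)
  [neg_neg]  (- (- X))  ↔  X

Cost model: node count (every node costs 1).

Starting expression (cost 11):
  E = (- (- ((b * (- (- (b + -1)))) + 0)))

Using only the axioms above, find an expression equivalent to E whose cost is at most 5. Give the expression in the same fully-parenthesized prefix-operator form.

step 1: neg_neg (→) rewrites (- (- ((b * (- (- (b + -1)))) + 0))) into ((b * (- (- (b + -1)))) + 0)
step 2: add_zero (→) rewrites ((b * (- (- (b + -1)))) + 0) into (b * (- (- (b + -1))))
step 3: neg_neg (→) rewrites (- (- (b + -1))) into (b + -1), reaching cost 5 (bound 5)

(b * (b + -1))   [cost 5]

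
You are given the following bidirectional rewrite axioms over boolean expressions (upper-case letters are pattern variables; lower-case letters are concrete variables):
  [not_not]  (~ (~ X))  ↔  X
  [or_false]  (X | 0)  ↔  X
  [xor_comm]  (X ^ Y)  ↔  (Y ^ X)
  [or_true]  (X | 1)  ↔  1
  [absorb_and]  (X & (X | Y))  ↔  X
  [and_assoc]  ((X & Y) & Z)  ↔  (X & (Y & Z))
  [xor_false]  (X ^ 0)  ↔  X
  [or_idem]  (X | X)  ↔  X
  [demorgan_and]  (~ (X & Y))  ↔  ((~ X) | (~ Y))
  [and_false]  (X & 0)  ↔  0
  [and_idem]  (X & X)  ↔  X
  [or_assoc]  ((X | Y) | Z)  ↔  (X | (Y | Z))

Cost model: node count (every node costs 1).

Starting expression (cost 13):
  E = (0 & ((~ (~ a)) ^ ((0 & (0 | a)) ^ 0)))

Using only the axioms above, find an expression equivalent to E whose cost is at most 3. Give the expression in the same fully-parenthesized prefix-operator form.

step 1: absorb_and (→) rewrites (0 & (0 | a)) into 0, now (0 & ((~ (~ a)) ^ (0 ^ 0)))
step 2: not_not (→) rewrites (~ (~ a)) into a, now (0 & (a ^ (0 ^ 0)))
step 3: xor_false (→) rewrites (0 ^ 0) into 0, now (0 & (a ^ 0))
step 4: xor_false (→) rewrites (a ^ 0) into a, reaching cost 3 (bound 3)

(0 & a)   [cost 3]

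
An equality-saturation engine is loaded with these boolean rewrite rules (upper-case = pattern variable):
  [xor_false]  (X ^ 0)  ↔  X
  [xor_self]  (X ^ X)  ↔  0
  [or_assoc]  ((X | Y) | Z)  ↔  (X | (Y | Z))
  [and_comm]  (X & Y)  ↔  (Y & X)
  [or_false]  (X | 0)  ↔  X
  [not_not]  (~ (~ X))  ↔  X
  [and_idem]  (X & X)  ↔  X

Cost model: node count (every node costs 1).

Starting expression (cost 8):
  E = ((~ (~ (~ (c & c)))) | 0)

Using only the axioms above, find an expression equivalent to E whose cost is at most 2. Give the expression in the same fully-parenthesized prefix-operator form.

1. [or_false →] ((~ (~ (~ (c & c)))) | 0)  →  (~ (~ (~ (c & c))))
2. [not_not →] (~ (~ (c & c)))  →  (c & c);  E = (~ (c & c))
3. [and_idem →] (c & c)  →  c;  cost 2 ≤ 2, done

(~ c)   [cost 2]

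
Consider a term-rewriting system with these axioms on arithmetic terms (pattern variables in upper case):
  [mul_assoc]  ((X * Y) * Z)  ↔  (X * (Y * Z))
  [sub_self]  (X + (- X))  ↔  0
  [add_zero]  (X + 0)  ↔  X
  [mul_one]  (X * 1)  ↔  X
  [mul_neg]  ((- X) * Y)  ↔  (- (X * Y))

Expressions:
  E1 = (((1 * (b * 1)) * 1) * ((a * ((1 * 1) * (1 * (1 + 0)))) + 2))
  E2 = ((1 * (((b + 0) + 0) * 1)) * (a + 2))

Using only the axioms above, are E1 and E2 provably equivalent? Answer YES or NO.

YES

step 1: add_zero (→) rewrites (1 + 0) into 1, now (((1 * (b * 1)) * 1) * ((a * ((1 * 1) * (1 * 1))) + 2))
step 2: mul_one (→) rewrites (1 * 1) into 1, now (((1 * (b * 1)) * 1) * ((a * (1 * (1 * 1))) + 2))
step 3: mul_one (→) rewrites (b * 1) into b, now (((1 * b) * 1) * ((a * (1 * (1 * 1))) + 2))
step 4: mul_one (→) rewrites ((1 * b) * 1) into (1 * b), now ((1 * b) * ((a * (1 * (1 * 1))) + 2))
step 5: mul_one (→) rewrites (1 * 1) into 1, now ((1 * b) * ((a * (1 * 1)) + 2))
step 6: mul_one (→) rewrites (1 * 1) into 1, now ((1 * b) * ((a * 1) + 2))
step 7: mul_one (→) rewrites (a * 1) into a, now ((1 * b) * (a + 2))
step 8: add_zero (←) rewrites b into (b + 0), now ((1 * (b + 0)) * (a + 2))
step 9: mul_one (←) rewrites (b + 0) into ((b + 0) * 1), now ((1 * ((b + 0) * 1)) * (a + 2))
step 10: add_zero (←) rewrites b into (b + 0), which is E2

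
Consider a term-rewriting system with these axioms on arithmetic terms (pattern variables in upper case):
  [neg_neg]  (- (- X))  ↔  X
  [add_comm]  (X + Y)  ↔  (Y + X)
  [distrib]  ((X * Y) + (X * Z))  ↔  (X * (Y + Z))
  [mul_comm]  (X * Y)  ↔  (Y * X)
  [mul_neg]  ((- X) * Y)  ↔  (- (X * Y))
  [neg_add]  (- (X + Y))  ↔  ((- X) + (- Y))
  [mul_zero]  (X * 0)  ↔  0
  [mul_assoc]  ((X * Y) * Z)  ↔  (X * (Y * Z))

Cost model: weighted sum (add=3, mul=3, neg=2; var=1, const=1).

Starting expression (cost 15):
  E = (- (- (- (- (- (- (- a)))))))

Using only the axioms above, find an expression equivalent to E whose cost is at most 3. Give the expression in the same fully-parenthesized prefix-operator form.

(- a)   [cost 3]

step 1: neg_neg (→) rewrites (- (- (- (- (- (- a)))))) into (- (- (- (- a)))), now (- (- (- (- (- a)))))
step 2: neg_neg (→) rewrites (- (- (- (- (- a))))) into (- (- (- a)))
step 3: neg_neg (→) rewrites (- (- a)) into a, reaching cost 3 (bound 3)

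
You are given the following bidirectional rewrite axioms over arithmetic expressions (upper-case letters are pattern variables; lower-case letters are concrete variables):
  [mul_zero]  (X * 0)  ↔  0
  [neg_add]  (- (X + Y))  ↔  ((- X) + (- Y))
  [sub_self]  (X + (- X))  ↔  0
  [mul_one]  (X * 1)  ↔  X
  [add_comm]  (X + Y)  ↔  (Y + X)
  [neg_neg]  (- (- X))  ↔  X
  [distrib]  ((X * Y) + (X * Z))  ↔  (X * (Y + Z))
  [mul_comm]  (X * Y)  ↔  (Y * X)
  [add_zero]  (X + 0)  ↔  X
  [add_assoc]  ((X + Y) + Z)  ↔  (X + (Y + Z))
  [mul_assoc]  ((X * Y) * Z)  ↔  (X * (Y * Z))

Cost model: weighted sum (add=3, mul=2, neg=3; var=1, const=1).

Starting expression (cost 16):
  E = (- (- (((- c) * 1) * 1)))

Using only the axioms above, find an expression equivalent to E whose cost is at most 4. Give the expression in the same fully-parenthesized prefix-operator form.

step 1: mul_one (→) rewrites (((- c) * 1) * 1) into ((- c) * 1), now (- (- ((- c) * 1)))
step 2: mul_one (→) rewrites ((- c) * 1) into (- c), now (- (- (- c)))
step 3: neg_neg (→) rewrites (- (- c)) into c, reaching cost 4 (bound 4)

(- c)   [cost 4]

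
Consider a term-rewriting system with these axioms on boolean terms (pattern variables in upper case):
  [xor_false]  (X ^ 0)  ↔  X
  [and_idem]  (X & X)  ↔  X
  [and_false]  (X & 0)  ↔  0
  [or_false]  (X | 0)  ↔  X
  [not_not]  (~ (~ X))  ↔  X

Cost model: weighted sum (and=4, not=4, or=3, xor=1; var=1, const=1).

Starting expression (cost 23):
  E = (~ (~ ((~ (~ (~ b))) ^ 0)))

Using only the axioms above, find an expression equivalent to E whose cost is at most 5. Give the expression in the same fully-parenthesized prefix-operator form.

1. [not_not →] (~ (~ ((~ (~ (~ b))) ^ 0)))  →  ((~ (~ (~ b))) ^ 0)
2. [not_not →] (~ (~ (~ b)))  →  (~ b);  E = ((~ b) ^ 0)
3. [xor_false →] ((~ b) ^ 0)  →  (~ b);  cost 5 ≤ 5, done

(~ b)   [cost 5]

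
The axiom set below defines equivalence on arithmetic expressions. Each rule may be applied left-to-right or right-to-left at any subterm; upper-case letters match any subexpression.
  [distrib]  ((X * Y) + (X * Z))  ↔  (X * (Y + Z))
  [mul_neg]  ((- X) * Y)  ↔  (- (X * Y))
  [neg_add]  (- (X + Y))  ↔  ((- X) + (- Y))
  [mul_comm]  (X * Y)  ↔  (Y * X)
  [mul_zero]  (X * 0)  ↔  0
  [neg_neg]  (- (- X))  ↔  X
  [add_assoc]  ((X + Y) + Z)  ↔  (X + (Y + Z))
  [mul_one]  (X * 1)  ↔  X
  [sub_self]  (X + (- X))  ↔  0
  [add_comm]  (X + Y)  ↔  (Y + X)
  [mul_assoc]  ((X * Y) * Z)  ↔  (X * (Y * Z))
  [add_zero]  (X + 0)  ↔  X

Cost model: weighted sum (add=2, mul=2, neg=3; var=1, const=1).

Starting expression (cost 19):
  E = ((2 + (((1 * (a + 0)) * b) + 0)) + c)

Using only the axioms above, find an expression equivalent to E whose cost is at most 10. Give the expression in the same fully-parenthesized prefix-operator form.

step 1: add_zero (→) rewrites (a + 0) into a, now ((2 + (((1 * a) * b) + 0)) + c)
step 2: add_comm (→) rewrites (2 + (((1 * a) * b) + 0)) into ((((1 * a) * b) + 0) + 2), now (((((1 * a) * b) + 0) + 2) + c)
step 3: mul_comm (→) rewrites (1 * a) into (a * 1), now (((((a * 1) * b) + 0) + 2) + c)
step 4: add_zero (→) rewrites (((a * 1) * b) + 0) into ((a * 1) * b), now ((((a * 1) * b) + 2) + c)
step 5: add_assoc (→) rewrites ((((a * 1) * b) + 2) + c) into (((a * 1) * b) + (2 + c))
step 6: mul_one (→) rewrites (a * 1) into a, reaching cost 10 (bound 10)

((a * b) + (2 + c))   [cost 10]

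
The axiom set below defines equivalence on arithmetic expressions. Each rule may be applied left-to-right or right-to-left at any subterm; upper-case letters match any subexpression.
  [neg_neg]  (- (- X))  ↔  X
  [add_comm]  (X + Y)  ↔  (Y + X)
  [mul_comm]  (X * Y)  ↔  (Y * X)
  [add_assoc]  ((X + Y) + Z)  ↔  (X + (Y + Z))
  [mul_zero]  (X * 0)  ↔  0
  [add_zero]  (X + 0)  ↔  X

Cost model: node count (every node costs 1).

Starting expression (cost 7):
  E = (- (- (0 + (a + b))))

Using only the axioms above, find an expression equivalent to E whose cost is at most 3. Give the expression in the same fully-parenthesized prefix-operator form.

step 1: add_comm (→) rewrites (0 + (a + b)) into ((a + b) + 0), now (- (- ((a + b) + 0)))
step 2: neg_neg (→) rewrites (- (- ((a + b) + 0))) into ((a + b) + 0)
step 3: add_zero (→) rewrites ((a + b) + 0) into (a + b), reaching cost 3 (bound 3)

(a + b)   [cost 3]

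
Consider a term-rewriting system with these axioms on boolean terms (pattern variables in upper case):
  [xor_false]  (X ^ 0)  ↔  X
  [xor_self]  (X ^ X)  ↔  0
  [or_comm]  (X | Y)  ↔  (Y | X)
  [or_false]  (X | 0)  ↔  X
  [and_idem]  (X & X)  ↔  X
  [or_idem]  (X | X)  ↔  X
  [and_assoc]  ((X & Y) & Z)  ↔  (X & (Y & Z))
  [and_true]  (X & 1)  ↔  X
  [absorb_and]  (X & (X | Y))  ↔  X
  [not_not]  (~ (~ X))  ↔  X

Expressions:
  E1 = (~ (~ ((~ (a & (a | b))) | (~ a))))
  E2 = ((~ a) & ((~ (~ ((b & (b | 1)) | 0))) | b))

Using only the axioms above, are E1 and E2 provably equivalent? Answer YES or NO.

NO

The axioms are sound identities: if E1 ↔* E2 then E1 and E2 evaluate identically under any assignment.
Under a=0, b=0: E1 evaluates to 1, E2 to 0. Distinct ⇒ no rewrite sequence connects them.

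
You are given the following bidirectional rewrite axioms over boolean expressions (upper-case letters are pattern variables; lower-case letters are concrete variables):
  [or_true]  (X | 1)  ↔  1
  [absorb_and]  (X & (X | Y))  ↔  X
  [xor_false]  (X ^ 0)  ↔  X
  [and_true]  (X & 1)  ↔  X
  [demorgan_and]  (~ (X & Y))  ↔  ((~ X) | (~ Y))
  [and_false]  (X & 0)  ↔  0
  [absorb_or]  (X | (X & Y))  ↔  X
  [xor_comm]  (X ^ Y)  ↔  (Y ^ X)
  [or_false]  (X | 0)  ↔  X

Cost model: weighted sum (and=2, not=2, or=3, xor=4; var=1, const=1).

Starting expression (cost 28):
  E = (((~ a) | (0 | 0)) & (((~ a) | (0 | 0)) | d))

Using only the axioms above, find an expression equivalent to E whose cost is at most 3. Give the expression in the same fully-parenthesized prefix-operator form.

(~ a)   [cost 3]

1. [absorb_and →] (((~ a) | (0 | 0)) & (((~ a) | (0 | 0)) | d))  →  ((~ a) | (0 | 0))
2. [or_false →] (0 | 0)  →  0;  E = ((~ a) | 0)
3. [or_false →] ((~ a) | 0)  →  (~ a);  cost 3 ≤ 3, done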